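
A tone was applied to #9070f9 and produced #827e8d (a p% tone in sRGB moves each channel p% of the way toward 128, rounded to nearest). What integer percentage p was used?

89%

#9070f9 is rgb(144, 112, 249); #827e8d is rgb(130, 126, 141).
On the B channel (widest range): 141 ≈ 249 + (p/100)(128 − 249), so p ≈ 100×(141 − 249)/(128 − 249) = -10800/-121 = 89.26.
p = 89 reproduces all three channels after rounding.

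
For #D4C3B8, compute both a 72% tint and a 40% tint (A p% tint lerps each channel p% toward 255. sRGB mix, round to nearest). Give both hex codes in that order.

#D4C3B8 is rgb(212, 195, 184).
72% tint:
  R: 212 + 0.72×(255−212) = 212 + 30.96 = 242.96 → 243
  G: 195 + 43.2 = 238.2 → 238
  B: 184 + 0.72×(255−184) = 184 + 51.12 = 235.12 → 235
  → #F3EEEB
40% tint:
  R: 212 + 0.4×(255−212) = 212 + 17.2 = 229.2 → 229
  G: 195 + 0.4×(255−195) = 195 + 24 = 219 → 219
  B: 184 + 0.4×(255−184) = 184 + 28.4 = 212.4 → 212
  → #E5DBD4

#F3EEEB, #E5DBD4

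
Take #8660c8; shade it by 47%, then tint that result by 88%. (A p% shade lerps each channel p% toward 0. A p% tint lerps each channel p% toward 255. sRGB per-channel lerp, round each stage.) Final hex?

#8660c8 is rgb(134, 96, 200).
A 47% shade moves each channel 47% toward 0:
  R: 134 − 62.98 = 71.02 → 71
  G: 96 + 0.47×(0−96) = 96 − 45.12 = 50.88 → 51
  B: 200 + 0.47×(0−200) = 200 − 94 = 106 → 106
After the shade: rgb(71, 51, 106) = #47336a.
An 88% tint moves each channel 88% toward 255:
  R: 71 + 0.88×(255−71) = 71 + 161.92 = 232.92 → 233
  G: 51 + 0.88×(255−51) = 51 + 179.52 = 230.52 → 231
  B: 106 + 131.12 = 237.12 → 237
rgb(233, 231, 237) = #e9e7ed.

#e9e7ed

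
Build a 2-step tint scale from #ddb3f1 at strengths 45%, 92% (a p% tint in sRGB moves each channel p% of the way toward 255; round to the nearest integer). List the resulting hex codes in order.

#ecd5f7, #fcf9fe

#ddb3f1 is rgb(221, 179, 241).
45%: (221 + 15.3 = 236.3→236, 179 + 34.2 = 213.2→213, 241 + 6.3 = 247.3→247) → #ecd5f7
92%: (221 + 31.28 = 252.28→252, 179 + 69.92 = 248.92→249, 241 + 12.88 = 253.88→254) → #fcf9fe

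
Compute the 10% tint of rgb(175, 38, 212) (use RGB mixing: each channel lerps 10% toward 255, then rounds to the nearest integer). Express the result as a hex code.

Per channel, c → c + 0.1(255 − c):
  R: 175 + 0.1×(255−175) = 175 + 8 = 183 → 183
  G: 38 + 0.1×(255−38) = 38 + 21.7 = 59.7 → 60
  B: 212 + 0.1×(255−212) = 212 + 4.3 = 216.3 → 216
rgb(183, 60, 216) = #B73CD8.

#B73CD8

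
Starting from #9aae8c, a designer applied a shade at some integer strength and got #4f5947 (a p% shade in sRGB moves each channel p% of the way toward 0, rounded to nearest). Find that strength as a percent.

49%

#9aae8c is rgb(154, 174, 140); #4f5947 is rgb(79, 89, 71).
On the G channel (widest range): 89 ≈ 174 + (p/100)(0 − 174), so p ≈ 100×(89 − 174)/(0 − 174) = -8500/-174 = 48.85.
p = 49 reproduces all three channels after rounding.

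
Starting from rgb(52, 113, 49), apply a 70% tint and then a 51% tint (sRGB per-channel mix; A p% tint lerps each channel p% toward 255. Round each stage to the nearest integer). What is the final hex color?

#E1EAE1

Per channel, c → c + 0.7(255 − c):
  R: 52 + 142.1 = 194.1 → 194
  G: 113 + 0.7×(255−113) = 113 + 99.4 = 212.4 → 212
  B: 49 + 144.2 = 193.2 → 193
After the tint: rgb(194, 212, 193) = #C2D4C1.
Per channel, c → c + 0.51(255 − c):
  R: 194 + 31.11 = 225.11 → 225
  G: 212 + 0.51×(255−212) = 212 + 21.93 = 233.93 → 234
  B: 193 + 0.51×(255−193) = 193 + 31.62 = 224.62 → 225
rgb(225, 234, 225) = #E1EAE1.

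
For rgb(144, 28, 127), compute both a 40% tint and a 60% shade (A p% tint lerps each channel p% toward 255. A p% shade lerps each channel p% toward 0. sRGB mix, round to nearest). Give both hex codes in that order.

#BC77B2, #3A0B33

40% tint:
  R: 144 + 0.4×(255−144) = 144 + 44.4 = 188.4 → 188
  G: 28 + 0.4×(255−28) = 28 + 90.8 = 118.8 → 119
  B: 127 + 51.2 = 178.2 → 178
  → #BC77B2
60% shade:
  R: 144 + 0.6×(0−144) = 144 − 86.4 = 57.6 → 58
  G: 28 + 0.6×(0−28) = 28 − 16.8 = 11.2 → 11
  B: 127 + 0.6×(0−127) = 127 − 76.2 = 50.8 → 51
  → #3A0B33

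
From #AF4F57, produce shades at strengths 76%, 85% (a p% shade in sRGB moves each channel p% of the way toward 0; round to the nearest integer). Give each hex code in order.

#AF4F57 is rgb(175, 79, 87).
76%: (175 − 133 = 42→42, 79 − 60.04 = 18.96→19, 87 − 66.12 = 20.88→21) → #2A1315
85%: (175 − 148.75 = 26.25→26, 79 − 67.15 = 11.85→12, 87 − 73.95 = 13.05→13) → #1A0C0D

#2A1315, #1A0C0D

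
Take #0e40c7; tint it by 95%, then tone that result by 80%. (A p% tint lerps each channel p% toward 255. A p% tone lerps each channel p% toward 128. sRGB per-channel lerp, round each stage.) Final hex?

#0e40c7 is rgb(14, 64, 199).
A 95% tint moves each channel 95% toward 255:
  R: 14 + 0.95×(255−14) = 14 + 228.95 = 242.95 → 243
  G: 64 + 181.45 = 245.45 → 245
  B: 199 + 0.95×(255−199) = 199 + 53.2 = 252.2 → 252
After the tint: rgb(243, 245, 252) = #f3f5fc.
An 80% tone moves each channel 80% toward 128:
  R: 243 − 92 = 151 → 151
  G: 245 + 0.8×(128−245) = 245 − 93.6 = 151.4 → 151
  B: 252 − 99.2 = 152.8 → 153
rgb(151, 151, 153) = #979799.

#979799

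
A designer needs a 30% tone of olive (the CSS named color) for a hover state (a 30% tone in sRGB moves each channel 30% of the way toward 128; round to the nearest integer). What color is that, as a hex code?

#808026

CSS olive is rgb(128, 128, 0).
Lerp each channel 30% toward 128:
  R: 128 + 0.3×(128−128) = 128 + 0 = 128 → 128
  G: 128 + 0.3×(128−128) = 128 + 0 = 128 → 128
  B: 0 + 38.4 = 38.4 → 38
rgb(128, 128, 38) = #808026.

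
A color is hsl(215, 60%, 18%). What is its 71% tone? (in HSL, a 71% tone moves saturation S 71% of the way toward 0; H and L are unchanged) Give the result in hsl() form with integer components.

S moves 71% from 60 toward 0: 60 − 42.6 = 17.4 → 17.
H and L are unchanged.

hsl(215, 17%, 18%)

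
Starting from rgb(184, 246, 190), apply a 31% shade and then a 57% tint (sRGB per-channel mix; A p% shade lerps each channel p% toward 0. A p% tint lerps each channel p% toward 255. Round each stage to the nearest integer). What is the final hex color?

Lerp each channel 31% toward 0:
  R: 184 + 0.31×(0−184) = 184 − 57.04 = 126.96 → 127
  G: 246 + 0.31×(0−246) = 246 − 76.26 = 169.74 → 170
  B: 190 + 0.31×(0−190) = 190 − 58.9 = 131.1 → 131
After the shade: rgb(127, 170, 131) = #7FAA83.
A 57% tint moves each channel 57% toward 255:
  R: 127 + 72.96 = 199.96 → 200
  G: 170 + 0.57×(255−170) = 170 + 48.45 = 218.45 → 218
  B: 131 + 70.68 = 201.68 → 202
rgb(200, 218, 202) = #C8DACA.

#C8DACA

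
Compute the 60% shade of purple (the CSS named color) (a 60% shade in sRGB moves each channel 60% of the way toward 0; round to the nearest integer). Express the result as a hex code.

CSS purple is rgb(128, 0, 128).
A 60% shade moves each channel 60% toward 0:
  R: 128 + 0.6×(0−128) = 128 − 76.8 = 51.2 → 51
  G: 0 + 0.6×(0−0) = 0 + 0 = 0 → 0
  B: 128 − 76.8 = 51.2 → 51
rgb(51, 0, 51) = #330033.

#330033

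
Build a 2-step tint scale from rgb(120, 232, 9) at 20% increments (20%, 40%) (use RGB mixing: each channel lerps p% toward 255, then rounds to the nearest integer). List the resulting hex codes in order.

#93ED3A, #AEF16B

20%: (120 + 27 = 147→147, 232 + 4.6 = 236.6→237, 9 + 49.2 = 58.2→58) → #93ED3A
40%: (120 + 54 = 174→174, 232 + 9.2 = 241.2→241, 9 + 98.4 = 107.4→107) → #AEF16B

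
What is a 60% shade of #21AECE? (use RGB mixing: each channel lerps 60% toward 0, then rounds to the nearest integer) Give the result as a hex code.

#21AECE is rgb(33, 174, 206).
Per channel, c → c + 0.6(0 − c):
  R: 33 − 19.8 = 13.2 → 13
  G: 174 + 0.6×(0−174) = 174 − 104.4 = 69.6 → 70
  B: 206 − 123.6 = 82.4 → 82
rgb(13, 70, 82) = #0D4652.

#0D4652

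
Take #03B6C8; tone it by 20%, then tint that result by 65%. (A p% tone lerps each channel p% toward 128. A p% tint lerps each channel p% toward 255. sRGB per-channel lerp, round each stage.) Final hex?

#03B6C8 is rgb(3, 182, 200).
Lerp each channel 20% toward 128:
  R: 3 + 0.2×(128−3) = 3 + 25 = 28 → 28
  G: 182 + 0.2×(128−182) = 182 − 10.8 = 171.2 → 171
  B: 200 + 0.2×(128−200) = 200 − 14.4 = 185.6 → 186
After the tone: rgb(28, 171, 186) = #1CABBA.
Lerp each channel 65% toward 255:
  R: 28 + 147.55 = 175.55 → 176
  G: 171 + 54.6 = 225.6 → 226
  B: 186 + 0.65×(255−186) = 186 + 44.85 = 230.85 → 231
rgb(176, 226, 231) = #B0E2E7.

#B0E2E7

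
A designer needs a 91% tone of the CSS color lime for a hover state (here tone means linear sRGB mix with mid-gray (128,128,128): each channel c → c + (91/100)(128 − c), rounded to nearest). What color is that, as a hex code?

#748b74

CSS lime is rgb(0, 255, 0).
Per channel, c → c + 0.91(128 − c):
  R: 0 + 0.91×(128−0) = 0 + 116.48 = 116.48 → 116
  G: 255 − 115.57 = 139.43 → 139
  B: 0 + 0.91×(128−0) = 0 + 116.48 = 116.48 → 116
rgb(116, 139, 116) = #748b74.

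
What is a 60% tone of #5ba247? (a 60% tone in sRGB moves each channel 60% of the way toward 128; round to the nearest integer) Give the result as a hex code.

#718e69

#5ba247 is rgb(91, 162, 71).
Per channel, c → c + 0.6(128 − c):
  R: 91 + 22.2 = 113.2 → 113
  G: 162 − 20.4 = 141.6 → 142
  B: 71 + 0.6×(128−71) = 71 + 34.2 = 105.2 → 105
rgb(113, 142, 105) = #718e69.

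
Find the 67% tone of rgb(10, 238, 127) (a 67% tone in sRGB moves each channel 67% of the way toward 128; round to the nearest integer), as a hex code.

#59A480

Lerp each channel 67% toward 128:
  R: 10 + 0.67×(128−10) = 10 + 79.06 = 89.06 → 89
  G: 238 + 0.67×(128−238) = 238 − 73.7 = 164.3 → 164
  B: 127 + 0.67 = 127.67 → 128
rgb(89, 164, 128) = #59A480.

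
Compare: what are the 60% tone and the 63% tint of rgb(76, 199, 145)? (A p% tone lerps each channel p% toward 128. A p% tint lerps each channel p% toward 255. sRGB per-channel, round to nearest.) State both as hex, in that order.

60% tone:
  R: 76 + 0.6×(128−76) = 76 + 31.2 = 107.2 → 107
  G: 199 + 0.6×(128−199) = 199 − 42.6 = 156.4 → 156
  B: 145 − 10.2 = 134.8 → 135
  → #6B9C87
63% tint:
  R: 76 + 0.63×(255−76) = 76 + 112.77 = 188.77 → 189
  G: 199 + 0.63×(255−199) = 199 + 35.28 = 234.28 → 234
  B: 145 + 69.3 = 214.3 → 214
  → #BDEAD6

#6B9C87, #BDEAD6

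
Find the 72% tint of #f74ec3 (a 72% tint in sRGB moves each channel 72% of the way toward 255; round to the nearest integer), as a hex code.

#fdcdee

#f74ec3 is rgb(247, 78, 195).
Lerp each channel 72% toward 255:
  R: 247 + 5.76 = 252.76 → 253
  G: 78 + 127.44 = 205.44 → 205
  B: 195 + 43.2 = 238.2 → 238
rgb(253, 205, 238) = #fdcdee.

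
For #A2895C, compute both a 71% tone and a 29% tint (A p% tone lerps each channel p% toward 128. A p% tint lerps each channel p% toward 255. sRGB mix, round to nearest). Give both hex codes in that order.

#8A8376, #BDAB8B

#A2895C is rgb(162, 137, 92).
71% tone:
  R: 162 + 0.71×(128−162) = 162 − 24.14 = 137.86 → 138
  G: 137 + 0.71×(128−137) = 137 − 6.39 = 130.61 → 131
  B: 92 + 0.71×(128−92) = 92 + 25.56 = 117.56 → 118
  → #8A8376
29% tint:
  R: 162 + 0.29×(255−162) = 162 + 26.97 = 188.97 → 189
  G: 137 + 0.29×(255−137) = 137 + 34.22 = 171.22 → 171
  B: 92 + 0.29×(255−92) = 92 + 47.27 = 139.27 → 139
  → #BDAB8B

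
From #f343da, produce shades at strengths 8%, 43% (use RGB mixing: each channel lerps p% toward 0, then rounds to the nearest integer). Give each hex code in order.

#f343da is rgb(243, 67, 218).
8%: (243 − 19.44 = 223.56→224, 67 − 5.36 = 61.64→62, 218 − 17.44 = 200.56→201) → #e03ec9
43%: (243 − 104.49 = 138.51→139, 67 − 28.81 = 38.19→38, 218 − 93.74 = 124.26→124) → #8b267c

#e03ec9, #8b267c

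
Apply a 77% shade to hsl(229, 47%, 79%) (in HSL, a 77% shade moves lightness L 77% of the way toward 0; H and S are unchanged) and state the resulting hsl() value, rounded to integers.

L moves 77% from 79 toward 0: 79 − 60.83 = 18.17 → 18.
H and S are unchanged.

hsl(229, 47%, 18%)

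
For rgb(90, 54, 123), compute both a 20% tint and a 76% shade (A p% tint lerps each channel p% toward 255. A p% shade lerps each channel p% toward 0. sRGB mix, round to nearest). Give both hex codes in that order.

20% tint:
  R: 90 + 0.2×(255−90) = 90 + 33 = 123 → 123
  G: 54 + 0.2×(255−54) = 54 + 40.2 = 94.2 → 94
  B: 123 + 0.2×(255−123) = 123 + 26.4 = 149.4 → 149
  → #7B5E95
76% shade:
  R: 90 + 0.76×(0−90) = 90 − 68.4 = 21.6 → 22
  G: 54 + 0.76×(0−54) = 54 − 41.04 = 12.96 → 13
  B: 123 + 0.76×(0−123) = 123 − 93.48 = 29.52 → 30
  → #160D1E

#7B5E95, #160D1E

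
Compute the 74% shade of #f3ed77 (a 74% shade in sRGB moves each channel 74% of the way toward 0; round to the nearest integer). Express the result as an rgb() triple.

rgb(63, 62, 31)

#f3ed77 is rgb(243, 237, 119).
Lerp each channel 74% toward 0:
  R: 243 + 0.74×(0−243) = 243 − 179.82 = 63.18 → 63
  G: 237 − 175.38 = 61.62 → 62
  B: 119 + 0.74×(0−119) = 119 − 88.06 = 30.94 → 31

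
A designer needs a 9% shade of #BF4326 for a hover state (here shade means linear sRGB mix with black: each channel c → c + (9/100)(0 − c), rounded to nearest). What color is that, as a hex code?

#BF4326 is rgb(191, 67, 38).
A 9% shade moves each channel 9% toward 0:
  R: 191 + 0.09×(0−191) = 191 − 17.19 = 173.81 → 174
  G: 67 − 6.03 = 60.97 → 61
  B: 38 − 3.42 = 34.58 → 35
rgb(174, 61, 35) = #AE3D23.

#AE3D23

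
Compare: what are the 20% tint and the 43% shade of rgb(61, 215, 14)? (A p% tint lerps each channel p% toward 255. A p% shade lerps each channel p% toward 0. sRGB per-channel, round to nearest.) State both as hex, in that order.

#64DF3E, #237B08

20% tint:
  R: 61 + 38.8 = 99.8 → 100
  G: 215 + 0.2×(255−215) = 215 + 8 = 223 → 223
  B: 14 + 0.2×(255−14) = 14 + 48.2 = 62.2 → 62
  → #64DF3E
43% shade:
  R: 61 + 0.43×(0−61) = 61 − 26.23 = 34.77 → 35
  G: 215 − 92.45 = 122.55 → 123
  B: 14 + 0.43×(0−14) = 14 − 6.02 = 7.98 → 8
  → #237B08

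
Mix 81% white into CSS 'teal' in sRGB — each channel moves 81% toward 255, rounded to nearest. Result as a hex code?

#CFE7E7

CSS teal is rgb(0, 128, 128).
Per channel, c → c + 0.81(255 − c):
  R: 0 + 0.81×(255−0) = 0 + 206.55 = 206.55 → 207
  G: 128 + 0.81×(255−128) = 128 + 102.87 = 230.87 → 231
  B: 128 + 102.87 = 230.87 → 231
rgb(207, 231, 231) = #CFE7E7.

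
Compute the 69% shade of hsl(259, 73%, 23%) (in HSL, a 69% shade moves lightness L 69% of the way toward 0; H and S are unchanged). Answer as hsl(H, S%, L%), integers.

hsl(259, 73%, 7%)

L moves 69% from 23 toward 0: 23 − 15.87 = 7.13 → 7.
H and S are unchanged.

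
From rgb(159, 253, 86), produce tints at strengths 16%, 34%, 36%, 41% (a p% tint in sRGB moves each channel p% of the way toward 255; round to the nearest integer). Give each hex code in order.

#AEFD71, #C0FE8F, #C2FE93, #C6FE9B

16%: (159 + 15.36 = 174.36→174, 253→253, 86 + 27.04 = 113.04→113) → #AEFD71
34%: (159 + 32.64 = 191.64→192, 253 + 0.68 = 253.68→254, 86 + 57.46 = 143.46→143) → #C0FE8F
36%: (159 + 34.56 = 193.56→194, 253 + 0.72 = 253.72→254, 86 + 60.84 = 146.84→147) → #C2FE93
41%: (159 + 39.36 = 198.36→198, 253 + 0.82 = 253.82→254, 86 + 69.29 = 155.29→155) → #C6FE9B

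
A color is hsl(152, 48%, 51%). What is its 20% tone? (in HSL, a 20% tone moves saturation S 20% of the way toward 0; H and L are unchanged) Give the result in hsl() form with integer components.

hsl(152, 38%, 51%)

S moves 20% from 48 toward 0: 48 − 9.6 = 38.4 → 38.
H and L are unchanged.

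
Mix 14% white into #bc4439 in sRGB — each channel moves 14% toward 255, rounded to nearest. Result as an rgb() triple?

rgb(197, 94, 85)

#bc4439 is rgb(188, 68, 57).
A 14% tint moves each channel 14% toward 255:
  R: 188 + 0.14×(255−188) = 188 + 9.38 = 197.38 → 197
  G: 68 + 0.14×(255−68) = 68 + 26.18 = 94.18 → 94
  B: 57 + 0.14×(255−57) = 57 + 27.72 = 84.72 → 85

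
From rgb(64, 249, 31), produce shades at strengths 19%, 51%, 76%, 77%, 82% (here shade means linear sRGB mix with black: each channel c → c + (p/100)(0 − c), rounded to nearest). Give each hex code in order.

#34ca19, #1f7a0f, #0f3c07, #0f3907, #0c2d06

19%: (64 − 12.16 = 51.84→52, 249 − 47.31 = 201.69→202, 31 − 5.89 = 25.11→25) → #34ca19
51%: (64 − 32.64 = 31.36→31, 249 − 126.99 = 122.01→122, 31 − 15.81 = 15.19→15) → #1f7a0f
76%: (64 − 48.64 = 15.36→15, 249 − 189.24 = 59.76→60, 31 − 23.56 = 7.44→7) → #0f3c07
77%: (64 − 49.28 = 14.72→15, 249 − 191.73 = 57.27→57, 31 − 23.87 = 7.13→7) → #0f3907
82%: (64 − 52.48 = 11.52→12, 249 − 204.18 = 44.82→45, 31 − 25.42 = 5.58→6) → #0c2d06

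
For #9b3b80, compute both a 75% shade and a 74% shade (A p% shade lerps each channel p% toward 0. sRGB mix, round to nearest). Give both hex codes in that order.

#9b3b80 is rgb(155, 59, 128).
75% shade:
  R: 155 + 0.75×(0−155) = 155 − 116.25 = 38.75 → 39
  G: 59 − 44.25 = 14.75 → 15
  B: 128 + 0.75×(0−128) = 128 − 96 = 32 → 32
  → #270f20
74% shade:
  R: 155 + 0.74×(0−155) = 155 − 114.7 = 40.3 → 40
  G: 59 − 43.66 = 15.34 → 15
  B: 128 + 0.74×(0−128) = 128 − 94.72 = 33.28 → 33
  → #280f21

#270f20, #280f21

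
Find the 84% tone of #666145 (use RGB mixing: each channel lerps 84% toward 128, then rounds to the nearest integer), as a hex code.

#7c7b77

#666145 is rgb(102, 97, 69).
Lerp each channel 84% toward 128:
  R: 102 + 0.84×(128−102) = 102 + 21.84 = 123.84 → 124
  G: 97 + 26.04 = 123.04 → 123
  B: 69 + 49.56 = 118.56 → 119
rgb(124, 123, 119) = #7c7b77.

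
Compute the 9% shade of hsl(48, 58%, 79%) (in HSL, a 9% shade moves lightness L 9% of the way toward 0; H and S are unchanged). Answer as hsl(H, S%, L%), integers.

hsl(48, 58%, 72%)

L moves 9% from 79 toward 0: 79 − 7.11 = 71.89 → 72.
H and S are unchanged.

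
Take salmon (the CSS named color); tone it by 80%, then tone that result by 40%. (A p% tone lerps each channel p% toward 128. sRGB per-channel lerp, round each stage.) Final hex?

#8E807E

CSS salmon is rgb(250, 128, 114).
An 80% tone moves each channel 80% toward 128:
  R: 250 + 0.8×(128−250) = 250 − 97.6 = 152.4 → 152
  G: 128 + 0 = 128 → 128
  B: 114 + 0.8×(128−114) = 114 + 11.2 = 125.2 → 125
After the tone: rgb(152, 128, 125) = #98807D.
Lerp each channel 40% toward 128:
  R: 152 − 9.6 = 142.4 → 142
  G: 128 + 0.4×(128−128) = 128 + 0 = 128 → 128
  B: 125 + 0.4×(128−125) = 125 + 1.2 = 126.2 → 126
rgb(142, 128, 126) = #8E807E.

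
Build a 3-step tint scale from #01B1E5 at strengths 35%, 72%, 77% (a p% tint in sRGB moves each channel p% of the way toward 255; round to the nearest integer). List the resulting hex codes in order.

#01B1E5 is rgb(1, 177, 229).
35%: (1 + 88.9 = 89.9→90, 177 + 27.3 = 204.3→204, 229 + 9.1 = 238.1→238) → #5ACCEE
72%: (1 + 182.88 = 183.88→184, 177 + 56.16 = 233.16→233, 229 + 18.72 = 247.72→248) → #B8E9F8
77%: (1 + 195.58 = 196.58→197, 177 + 60.06 = 237.06→237, 229 + 20.02 = 249.02→249) → #C5EDF9

#5ACCEE, #B8E9F8, #C5EDF9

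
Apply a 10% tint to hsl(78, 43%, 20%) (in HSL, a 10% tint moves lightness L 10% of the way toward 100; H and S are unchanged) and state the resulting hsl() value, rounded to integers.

L moves 10% from 20 toward 100: 20 + 8 = 28 → 28.
H and S are unchanged.

hsl(78, 43%, 28%)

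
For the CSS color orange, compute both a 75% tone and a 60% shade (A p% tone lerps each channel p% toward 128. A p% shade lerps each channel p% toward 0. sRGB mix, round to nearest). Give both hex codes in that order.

CSS orange is rgb(255, 165, 0).
75% tone:
  R: 255 − 95.25 = 159.75 → 160
  G: 165 + 0.75×(128−165) = 165 − 27.75 = 137.25 → 137
  B: 0 + 0.75×(128−0) = 0 + 96 = 96 → 96
  → #a08960
60% shade:
  R: 255 − 153 = 102 → 102
  G: 165 − 99 = 66 → 66
  B: 0 + 0.6×(0−0) = 0 + 0 = 0 → 0
  → #664200

#a08960, #664200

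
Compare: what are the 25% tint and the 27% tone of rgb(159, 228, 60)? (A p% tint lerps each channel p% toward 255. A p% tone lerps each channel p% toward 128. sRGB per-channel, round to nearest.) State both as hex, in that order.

#B7EB6D, #97C94E

25% tint:
  R: 159 + 0.25×(255−159) = 159 + 24 = 183 → 183
  G: 228 + 0.25×(255−228) = 228 + 6.75 = 234.75 → 235
  B: 60 + 0.25×(255−60) = 60 + 48.75 = 108.75 → 109
  → #B7EB6D
27% tone:
  R: 159 − 8.37 = 150.63 → 151
  G: 228 − 27 = 201 → 201
  B: 60 + 0.27×(128−60) = 60 + 18.36 = 78.36 → 78
  → #97C94E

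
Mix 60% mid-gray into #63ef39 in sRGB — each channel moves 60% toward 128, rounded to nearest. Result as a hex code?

#63ef39 is rgb(99, 239, 57).
Lerp each channel 60% toward 128:
  R: 99 + 0.6×(128−99) = 99 + 17.4 = 116.4 → 116
  G: 239 + 0.6×(128−239) = 239 − 66.6 = 172.4 → 172
  B: 57 + 42.6 = 99.6 → 100
rgb(116, 172, 100) = #74ac64.

#74ac64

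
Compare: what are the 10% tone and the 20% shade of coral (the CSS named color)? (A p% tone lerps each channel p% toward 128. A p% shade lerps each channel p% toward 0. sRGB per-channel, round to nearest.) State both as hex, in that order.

CSS coral is rgb(255, 127, 80).
10% tone:
  R: 255 − 12.7 = 242.3 → 242
  G: 127 + 0.1×(128−127) = 127 + 0.1 = 127.1 → 127
  B: 80 + 0.1×(128−80) = 80 + 4.8 = 84.8 → 85
  → #f27f55
20% shade:
  R: 255 − 51 = 204 → 204
  G: 127 + 0.2×(0−127) = 127 − 25.4 = 101.6 → 102
  B: 80 − 16 = 64 → 64
  → #cc6640

#f27f55, #cc6640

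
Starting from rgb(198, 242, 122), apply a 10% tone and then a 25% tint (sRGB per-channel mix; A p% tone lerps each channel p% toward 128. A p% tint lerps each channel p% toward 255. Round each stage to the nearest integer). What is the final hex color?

Lerp each channel 10% toward 128:
  R: 198 + 0.1×(128−198) = 198 − 7 = 191 → 191
  G: 242 − 11.4 = 230.6 → 231
  B: 122 + 0.1×(128−122) = 122 + 0.6 = 122.6 → 123
After the tone: rgb(191, 231, 123) = #bfe77b.
Lerp each channel 25% toward 255:
  R: 191 + 0.25×(255−191) = 191 + 16 = 207 → 207
  G: 231 + 0.25×(255−231) = 231 + 6 = 237 → 237
  B: 123 + 33 = 156 → 156
rgb(207, 237, 156) = #cfed9c.

#cfed9c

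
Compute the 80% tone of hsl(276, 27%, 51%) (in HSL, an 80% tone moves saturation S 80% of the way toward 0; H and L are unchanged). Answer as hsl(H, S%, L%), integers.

hsl(276, 5%, 51%)

S moves 80% from 27 toward 0: 27 − 21.6 = 5.4 → 5.
H and L are unchanged.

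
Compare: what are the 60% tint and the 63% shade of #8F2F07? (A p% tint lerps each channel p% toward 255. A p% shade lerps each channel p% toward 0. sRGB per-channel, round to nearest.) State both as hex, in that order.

#D2AC9C, #351103

#8F2F07 is rgb(143, 47, 7).
60% tint:
  R: 143 + 0.6×(255−143) = 143 + 67.2 = 210.2 → 210
  G: 47 + 124.8 = 171.8 → 172
  B: 7 + 148.8 = 155.8 → 156
  → #D2AC9C
63% shade:
  R: 143 + 0.63×(0−143) = 143 − 90.09 = 52.91 → 53
  G: 47 + 0.63×(0−47) = 47 − 29.61 = 17.39 → 17
  B: 7 − 4.41 = 2.59 → 3
  → #351103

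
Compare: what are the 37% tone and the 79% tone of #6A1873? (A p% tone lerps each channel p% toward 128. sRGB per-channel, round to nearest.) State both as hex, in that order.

#6A1873 is rgb(106, 24, 115).
37% tone:
  R: 106 + 8.14 = 114.14 → 114
  G: 24 + 0.37×(128−24) = 24 + 38.48 = 62.48 → 62
  B: 115 + 0.37×(128−115) = 115 + 4.81 = 119.81 → 120
  → #723E78
79% tone:
  R: 106 + 17.38 = 123.38 → 123
  G: 24 + 82.16 = 106.16 → 106
  B: 115 + 10.27 = 125.27 → 125
  → #7B6A7D

#723E78, #7B6A7D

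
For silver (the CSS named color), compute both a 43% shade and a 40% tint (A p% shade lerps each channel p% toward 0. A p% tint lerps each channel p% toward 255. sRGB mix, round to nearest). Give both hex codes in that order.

#6d6d6d, #d9d9d9

CSS silver is rgb(192, 192, 192).
43% shade:
  R: 192 − 82.56 = 109.44 → 109
  G: 192 − 82.56 = 109.44 → 109
  B: 192 + 0.43×(0−192) = 192 − 82.56 = 109.44 → 109
  → #6d6d6d
40% tint:
  R: 192 + 25.2 = 217.2 → 217
  G: 192 + 0.4×(255−192) = 192 + 25.2 = 217.2 → 217
  B: 192 + 25.2 = 217.2 → 217
  → #d9d9d9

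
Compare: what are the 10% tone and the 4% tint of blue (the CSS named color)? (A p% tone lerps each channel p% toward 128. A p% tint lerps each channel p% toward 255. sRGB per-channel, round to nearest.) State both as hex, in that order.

CSS blue is rgb(0, 0, 255).
10% tone:
  R: 0 + 12.8 = 12.8 → 13
  G: 0 + 12.8 = 12.8 → 13
  B: 255 + 0.1×(128−255) = 255 − 12.7 = 242.3 → 242
  → #0d0df2
4% tint:
  R: 0 + 0.04×(255−0) = 0 + 10.2 = 10.2 → 10
  G: 0 + 0.04×(255−0) = 0 + 10.2 = 10.2 → 10
  B: 255 + 0 = 255 → 255
  → #0a0aff

#0d0df2, #0a0aff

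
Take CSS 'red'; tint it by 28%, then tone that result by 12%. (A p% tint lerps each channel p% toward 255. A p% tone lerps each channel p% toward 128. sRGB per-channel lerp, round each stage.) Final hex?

#f04e4e

CSS red is rgb(255, 0, 0).
A 28% tint moves each channel 28% toward 255:
  R: 255 + 0.28×(255−255) = 255 + 0 = 255 → 255
  G: 0 + 0.28×(255−0) = 0 + 71.4 = 71.4 → 71
  B: 0 + 0.28×(255−0) = 0 + 71.4 = 71.4 → 71
After the tint: rgb(255, 71, 71) = #ff4747.
Per channel, c → c + 0.12(128 − c):
  R: 255 + 0.12×(128−255) = 255 − 15.24 = 239.76 → 240
  G: 71 + 0.12×(128−71) = 71 + 6.84 = 77.84 → 78
  B: 71 + 6.84 = 77.84 → 78
rgb(240, 78, 78) = #f04e4e.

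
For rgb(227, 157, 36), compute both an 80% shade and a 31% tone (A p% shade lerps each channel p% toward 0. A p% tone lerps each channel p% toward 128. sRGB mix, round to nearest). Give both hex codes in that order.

#2d1f07, #c49441

80% shade:
  R: 227 + 0.8×(0−227) = 227 − 181.6 = 45.4 → 45
  G: 157 − 125.6 = 31.4 → 31
  B: 36 + 0.8×(0−36) = 36 − 28.8 = 7.2 → 7
  → #2d1f07
31% tone:
  R: 227 − 30.69 = 196.31 → 196
  G: 157 + 0.31×(128−157) = 157 − 8.99 = 148.01 → 148
  B: 36 + 28.52 = 64.52 → 65
  → #c49441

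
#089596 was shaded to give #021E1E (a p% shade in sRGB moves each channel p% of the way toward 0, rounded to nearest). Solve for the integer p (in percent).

#089596 is rgb(8, 149, 150); #021E1E is rgb(2, 30, 30).
On the B channel (widest range): 30 ≈ 150 + (p/100)(0 − 150), so p ≈ 100×(30 − 150)/(0 − 150) = -12000/-150 = 80.00.
p = 80 reproduces all three channels after rounding.

80%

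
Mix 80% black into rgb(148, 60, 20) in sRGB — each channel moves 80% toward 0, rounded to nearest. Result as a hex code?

Lerp each channel 80% toward 0:
  R: 148 + 0.8×(0−148) = 148 − 118.4 = 29.6 → 30
  G: 60 − 48 = 12 → 12
  B: 20 − 16 = 4 → 4
rgb(30, 12, 4) = #1e0c04.

#1e0c04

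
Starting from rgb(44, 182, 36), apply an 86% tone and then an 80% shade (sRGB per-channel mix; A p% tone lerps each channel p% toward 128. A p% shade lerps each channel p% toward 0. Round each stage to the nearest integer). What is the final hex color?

An 86% tone moves each channel 86% toward 128:
  R: 44 + 72.24 = 116.24 → 116
  G: 182 + 0.86×(128−182) = 182 − 46.44 = 135.56 → 136
  B: 36 + 0.86×(128−36) = 36 + 79.12 = 115.12 → 115
After the tone: rgb(116, 136, 115) = #748873.
Lerp each channel 80% toward 0:
  R: 116 + 0.8×(0−116) = 116 − 92.8 = 23.2 → 23
  G: 136 + 0.8×(0−136) = 136 − 108.8 = 27.2 → 27
  B: 115 − 92 = 23 → 23
rgb(23, 27, 23) = #171B17.

#171B17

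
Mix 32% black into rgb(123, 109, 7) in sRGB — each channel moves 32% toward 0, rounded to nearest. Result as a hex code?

#544A05

A 32% shade moves each channel 32% toward 0:
  R: 123 − 39.36 = 83.64 → 84
  G: 109 + 0.32×(0−109) = 109 − 34.88 = 74.12 → 74
  B: 7 − 2.24 = 4.76 → 5
rgb(84, 74, 5) = #544A05.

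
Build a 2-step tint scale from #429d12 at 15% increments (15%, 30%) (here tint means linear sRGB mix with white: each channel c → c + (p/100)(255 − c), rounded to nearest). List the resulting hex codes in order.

#429d12 is rgb(66, 157, 18).
15%: (66 + 28.35 = 94.35→94, 157 + 14.7 = 171.7→172, 18 + 35.55 = 53.55→54) → #5eac36
30%: (66 + 56.7 = 122.7→123, 157 + 29.4 = 186.4→186, 18 + 71.1 = 89.1→89) → #7bba59

#5eac36, #7bba59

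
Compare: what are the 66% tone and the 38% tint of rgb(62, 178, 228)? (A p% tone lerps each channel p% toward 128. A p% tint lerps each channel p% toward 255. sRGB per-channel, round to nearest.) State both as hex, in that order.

66% tone:
  R: 62 + 43.56 = 105.56 → 106
  G: 178 − 33 = 145 → 145
  B: 228 − 66 = 162 → 162
  → #6A91A2
38% tint:
  R: 62 + 73.34 = 135.34 → 135
  G: 178 + 29.26 = 207.26 → 207
  B: 228 + 0.38×(255−228) = 228 + 10.26 = 238.26 → 238
  → #87CFEE

#6A91A2, #87CFEE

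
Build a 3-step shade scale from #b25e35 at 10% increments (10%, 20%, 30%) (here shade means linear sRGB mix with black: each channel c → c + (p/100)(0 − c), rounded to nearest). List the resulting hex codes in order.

#b25e35 is rgb(178, 94, 53).
10%: (178 − 17.8 = 160.2→160, 94 − 9.4 = 84.6→85, 53 − 5.3 = 47.7→48) → #a05530
20%: (178 − 35.6 = 142.4→142, 94 − 18.8 = 75.2→75, 53 − 10.6 = 42.4→42) → #8e4b2a
30%: (178 − 53.4 = 124.6→125, 94 − 28.2 = 65.8→66, 53 − 15.9 = 37.1→37) → #7d4225

#a05530, #8e4b2a, #7d4225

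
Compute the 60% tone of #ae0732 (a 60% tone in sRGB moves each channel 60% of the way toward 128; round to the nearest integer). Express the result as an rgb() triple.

#ae0732 is rgb(174, 7, 50).
Lerp each channel 60% toward 128:
  R: 174 − 27.6 = 146.4 → 146
  G: 7 + 72.6 = 79.6 → 80
  B: 50 + 46.8 = 96.8 → 97

rgb(146, 80, 97)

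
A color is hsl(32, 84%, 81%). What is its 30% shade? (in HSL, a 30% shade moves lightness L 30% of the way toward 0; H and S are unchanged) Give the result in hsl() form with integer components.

hsl(32, 84%, 57%)

L moves 30% from 81 toward 0: 81 − 24.3 = 56.7 → 57.
H and S are unchanged.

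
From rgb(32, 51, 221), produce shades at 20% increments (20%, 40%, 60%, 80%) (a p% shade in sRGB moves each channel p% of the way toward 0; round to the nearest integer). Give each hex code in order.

#1a29b1, #131f85, #0d1458, #060a2c

20%: (32 − 6.4 = 25.6→26, 51 − 10.2 = 40.8→41, 221 − 44.2 = 176.8→177) → #1a29b1
40%: (32 − 12.8 = 19.2→19, 51 − 20.4 = 30.6→31, 221 − 88.4 = 132.6→133) → #131f85
60%: (32 − 19.2 = 12.8→13, 51 − 30.6 = 20.4→20, 221 − 132.6 = 88.4→88) → #0d1458
80%: (32 − 25.6 = 6.4→6, 51 − 40.8 = 10.2→10, 221 − 176.8 = 44.2→44) → #060a2c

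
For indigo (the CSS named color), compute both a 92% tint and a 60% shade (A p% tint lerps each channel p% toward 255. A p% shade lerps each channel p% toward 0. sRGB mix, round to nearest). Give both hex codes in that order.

CSS indigo is rgb(75, 0, 130).
92% tint:
  R: 75 + 165.6 = 240.6 → 241
  G: 0 + 234.6 = 234.6 → 235
  B: 130 + 115 = 245 → 245
  → #F1EBF5
60% shade:
  R: 75 + 0.6×(0−75) = 75 − 45 = 30 → 30
  G: 0 + 0.6×(0−0) = 0 + 0 = 0 → 0
  B: 130 − 78 = 52 → 52
  → #1E0034

#F1EBF5, #1E0034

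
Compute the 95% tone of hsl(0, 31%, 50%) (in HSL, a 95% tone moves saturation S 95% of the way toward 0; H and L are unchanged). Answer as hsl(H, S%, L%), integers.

hsl(0, 2%, 50%)

S moves 95% from 31 toward 0: 31 − 29.45 = 1.55 → 2.
H and L are unchanged.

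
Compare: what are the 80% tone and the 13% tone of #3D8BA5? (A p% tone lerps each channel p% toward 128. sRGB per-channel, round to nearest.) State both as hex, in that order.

#738287, #468AA0

#3D8BA5 is rgb(61, 139, 165).
80% tone:
  R: 61 + 0.8×(128−61) = 61 + 53.6 = 114.6 → 115
  G: 139 − 8.8 = 130.2 → 130
  B: 165 + 0.8×(128−165) = 165 − 29.6 = 135.4 → 135
  → #738287
13% tone:
  R: 61 + 0.13×(128−61) = 61 + 8.71 = 69.71 → 70
  G: 139 + 0.13×(128−139) = 139 − 1.43 = 137.57 → 138
  B: 165 + 0.13×(128−165) = 165 − 4.81 = 160.19 → 160
  → #468AA0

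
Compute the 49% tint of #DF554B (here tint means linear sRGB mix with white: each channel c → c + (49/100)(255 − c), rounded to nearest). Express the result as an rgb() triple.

rgb(239, 168, 163)

#DF554B is rgb(223, 85, 75).
A 49% tint moves each channel 49% toward 255:
  R: 223 + 15.68 = 238.68 → 239
  G: 85 + 0.49×(255−85) = 85 + 83.3 = 168.3 → 168
  B: 75 + 0.49×(255−75) = 75 + 88.2 = 163.2 → 163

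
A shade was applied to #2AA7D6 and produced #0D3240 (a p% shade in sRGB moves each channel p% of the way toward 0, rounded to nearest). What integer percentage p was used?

#2AA7D6 is rgb(42, 167, 214); #0D3240 is rgb(13, 50, 64).
On the B channel (widest range): 64 ≈ 214 + (p/100)(0 − 214), so p ≈ 100×(64 − 214)/(0 − 214) = -15000/-214 = 70.09.
p = 70 reproduces all three channels after rounding.

70%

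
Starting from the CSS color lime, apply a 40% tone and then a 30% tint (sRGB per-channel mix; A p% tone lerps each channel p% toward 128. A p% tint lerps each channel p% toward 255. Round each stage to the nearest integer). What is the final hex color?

CSS lime is rgb(0, 255, 0).
A 40% tone moves each channel 40% toward 128:
  R: 0 + 51.2 = 51.2 → 51
  G: 255 − 50.8 = 204.2 → 204
  B: 0 + 51.2 = 51.2 → 51
After the tone: rgb(51, 204, 51) = #33CC33.
Lerp each channel 30% toward 255:
  R: 51 + 61.2 = 112.2 → 112
  G: 204 + 15.3 = 219.3 → 219
  B: 51 + 0.3×(255−51) = 51 + 61.2 = 112.2 → 112
rgb(112, 219, 112) = #70DB70.

#70DB70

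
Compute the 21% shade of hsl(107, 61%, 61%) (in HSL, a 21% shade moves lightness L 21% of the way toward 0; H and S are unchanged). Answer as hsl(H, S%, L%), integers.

hsl(107, 61%, 48%)

L moves 21% from 61 toward 0: 61 − 12.81 = 48.19 → 48.
H and S are unchanged.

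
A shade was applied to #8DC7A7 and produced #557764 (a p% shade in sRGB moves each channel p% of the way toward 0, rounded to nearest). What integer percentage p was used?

40%

#8DC7A7 is rgb(141, 199, 167); #557764 is rgb(85, 119, 100).
On the G channel (widest range): 119 ≈ 199 + (p/100)(0 − 199), so p ≈ 100×(119 − 199)/(0 − 199) = -8000/-199 = 40.20.
p = 40 reproduces all three channels after rounding.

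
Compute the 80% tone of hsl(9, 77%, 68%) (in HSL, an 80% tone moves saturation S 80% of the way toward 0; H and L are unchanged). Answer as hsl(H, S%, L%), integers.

hsl(9, 15%, 68%)

S moves 80% from 77 toward 0: 77 − 61.6 = 15.4 → 15.
H and L are unchanged.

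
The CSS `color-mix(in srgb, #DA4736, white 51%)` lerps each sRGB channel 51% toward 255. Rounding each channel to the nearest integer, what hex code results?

#EDA59D

#DA4736 is rgb(218, 71, 54).
Lerp each channel 51% toward 255:
  R: 218 + 18.87 = 236.87 → 237
  G: 71 + 93.84 = 164.84 → 165
  B: 54 + 102.51 = 156.51 → 157
rgb(237, 165, 157) = #EDA59D.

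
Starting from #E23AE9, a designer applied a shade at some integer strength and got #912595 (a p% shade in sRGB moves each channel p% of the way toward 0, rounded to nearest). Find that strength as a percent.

36%

#E23AE9 is rgb(226, 58, 233); #912595 is rgb(145, 37, 149).
On the B channel (widest range): 149 ≈ 233 + (p/100)(0 − 233), so p ≈ 100×(149 − 233)/(0 − 233) = -8400/-233 = 36.05.
p = 36 reproduces all three channels after rounding.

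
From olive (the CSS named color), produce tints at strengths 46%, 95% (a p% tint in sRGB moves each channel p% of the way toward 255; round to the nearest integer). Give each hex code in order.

CSS olive is rgb(128, 128, 0).
46%: (128 + 58.42 = 186.42→186, 128 + 58.42 = 186.42→186, 0 + 117.3 = 117.3→117) → #BABA75
95%: (128 + 120.65 = 248.65→249, 128 + 120.65 = 248.65→249, 0 + 242.25 = 242.25→242) → #F9F9F2

#BABA75, #F9F9F2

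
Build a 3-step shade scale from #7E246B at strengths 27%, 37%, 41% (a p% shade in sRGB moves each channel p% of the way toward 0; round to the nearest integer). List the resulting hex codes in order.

#5C1A4E, #4F1743, #4A153F

#7E246B is rgb(126, 36, 107).
27%: (126 − 34.02 = 91.98→92, 36 − 9.72 = 26.28→26, 107 − 28.89 = 78.11→78) → #5C1A4E
37%: (126 − 46.62 = 79.38→79, 36 − 13.32 = 22.68→23, 107 − 39.59 = 67.41→67) → #4F1743
41%: (126 − 51.66 = 74.34→74, 36 − 14.76 = 21.24→21, 107 − 43.87 = 63.13→63) → #4A153F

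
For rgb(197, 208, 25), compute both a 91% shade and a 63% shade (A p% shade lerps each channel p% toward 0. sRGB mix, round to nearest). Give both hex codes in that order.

91% shade:
  R: 197 + 0.91×(0−197) = 197 − 179.27 = 17.73 → 18
  G: 208 − 189.28 = 18.72 → 19
  B: 25 + 0.91×(0−25) = 25 − 22.75 = 2.25 → 2
  → #121302
63% shade:
  R: 197 + 0.63×(0−197) = 197 − 124.11 = 72.89 → 73
  G: 208 − 131.04 = 76.96 → 77
  B: 25 + 0.63×(0−25) = 25 − 15.75 = 9.25 → 9
  → #494D09

#121302, #494D09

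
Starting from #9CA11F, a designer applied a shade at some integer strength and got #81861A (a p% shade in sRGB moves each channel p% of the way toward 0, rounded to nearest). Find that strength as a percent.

#9CA11F is rgb(156, 161, 31); #81861A is rgb(129, 134, 26).
On the G channel (widest range): 134 ≈ 161 + (p/100)(0 − 161), so p ≈ 100×(134 − 161)/(0 − 161) = -2700/-161 = 16.77.
p = 17 reproduces all three channels after rounding.

17%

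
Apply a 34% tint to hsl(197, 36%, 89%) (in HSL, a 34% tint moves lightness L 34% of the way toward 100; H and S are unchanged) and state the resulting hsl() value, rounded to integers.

hsl(197, 36%, 93%)

L moves 34% from 89 toward 100: 89 + 3.74 = 92.74 → 93.
H and S are unchanged.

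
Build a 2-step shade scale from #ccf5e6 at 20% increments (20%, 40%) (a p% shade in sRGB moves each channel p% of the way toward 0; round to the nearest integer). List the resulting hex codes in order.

#ccf5e6 is rgb(204, 245, 230).
20%: (204 − 40.8 = 163.2→163, 245 − 49 = 196→196, 230 − 46 = 184→184) → #a3c4b8
40%: (204 − 81.6 = 122.4→122, 245 − 98 = 147→147, 230 − 92 = 138→138) → #7a938a

#a3c4b8, #7a938a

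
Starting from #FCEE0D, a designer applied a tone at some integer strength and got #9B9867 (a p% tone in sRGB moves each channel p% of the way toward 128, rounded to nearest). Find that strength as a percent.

#FCEE0D is rgb(252, 238, 13); #9B9867 is rgb(155, 152, 103).
On the R channel (widest range): 155 ≈ 252 + (p/100)(128 − 252), so p ≈ 100×(155 − 252)/(128 − 252) = -9700/-124 = 78.23.
p = 78 reproduces all three channels after rounding.

78%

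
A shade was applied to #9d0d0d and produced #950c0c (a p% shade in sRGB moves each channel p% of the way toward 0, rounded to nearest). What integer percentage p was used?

#9d0d0d is rgb(157, 13, 13); #950c0c is rgb(149, 12, 12).
On the R channel (widest range): 149 ≈ 157 + (p/100)(0 − 157), so p ≈ 100×(149 − 157)/(0 − 157) = -800/-157 = 5.10.
p = 5 reproduces all three channels after rounding.

5%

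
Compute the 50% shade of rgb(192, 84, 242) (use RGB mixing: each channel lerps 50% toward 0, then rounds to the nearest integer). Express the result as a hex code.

#602A79

Per channel, c → c + 0.5(0 − c):
  R: 192 − 96 = 96 → 96
  G: 84 + 0.5×(0−84) = 84 − 42 = 42 → 42
  B: 242 − 121 = 121 → 121
rgb(96, 42, 121) = #602A79.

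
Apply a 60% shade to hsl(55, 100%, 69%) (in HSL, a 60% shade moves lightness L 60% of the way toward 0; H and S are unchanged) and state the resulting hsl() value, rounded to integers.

hsl(55, 100%, 28%)

L moves 60% from 69 toward 0: 69 − 41.4 = 27.6 → 28.
H and S are unchanged.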